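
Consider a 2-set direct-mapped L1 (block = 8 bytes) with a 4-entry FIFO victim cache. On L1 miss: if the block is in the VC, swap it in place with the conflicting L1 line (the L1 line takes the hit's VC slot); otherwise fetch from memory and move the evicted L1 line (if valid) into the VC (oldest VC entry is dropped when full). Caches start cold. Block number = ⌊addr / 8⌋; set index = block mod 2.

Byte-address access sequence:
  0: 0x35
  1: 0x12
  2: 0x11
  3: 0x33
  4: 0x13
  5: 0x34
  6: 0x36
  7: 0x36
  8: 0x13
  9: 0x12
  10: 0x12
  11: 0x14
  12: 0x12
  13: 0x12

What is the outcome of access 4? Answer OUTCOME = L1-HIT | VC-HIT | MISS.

OUTCOME = VC-HIT

0: 0x35 (blk 6, set 0) → MISS  vc=[]
1: 0x12 (blk 2, set 0) → MISS  vc=[6]
2: 0x11 (blk 2, set 0) → L1-HIT  vc=[6]
3: 0x33 (blk 6, set 0) → VC-HIT  vc=[2]
4: 0x13 (blk 2, set 0) → VC-HIT  vc=[6]
5: 0x34 (blk 6, set 0) → VC-HIT  vc=[2]
6: 0x36 (blk 6, set 0) → L1-HIT  vc=[2]
7: 0x36 (blk 6, set 0) → L1-HIT  vc=[2]
8: 0x13 (blk 2, set 0) → VC-HIT  vc=[6]
9: 0x12 (blk 2, set 0) → L1-HIT  vc=[6]
10: 0x12 (blk 2, set 0) → L1-HIT  vc=[6]
11: 0x14 (blk 2, set 0) → L1-HIT  vc=[6]
12: 0x12 (blk 2, set 0) → L1-HIT  vc=[6]
13: 0x12 (blk 2, set 0) → L1-HIT  vc=[6]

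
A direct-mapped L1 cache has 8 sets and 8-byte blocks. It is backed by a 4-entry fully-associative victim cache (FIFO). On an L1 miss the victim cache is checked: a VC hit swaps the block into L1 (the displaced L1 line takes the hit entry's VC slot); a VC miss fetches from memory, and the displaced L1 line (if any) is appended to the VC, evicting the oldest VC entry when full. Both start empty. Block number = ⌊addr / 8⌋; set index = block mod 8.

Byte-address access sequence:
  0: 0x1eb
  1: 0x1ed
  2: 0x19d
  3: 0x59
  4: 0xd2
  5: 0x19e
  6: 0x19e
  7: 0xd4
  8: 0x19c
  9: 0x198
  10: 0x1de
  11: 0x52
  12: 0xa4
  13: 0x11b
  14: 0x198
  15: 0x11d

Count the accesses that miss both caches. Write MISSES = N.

MISSES = 8

  [0] addr=0x1eb blk=61 s=5: MISS | VC []
  [1] addr=0x1ed blk=61 s=5: L1-HIT | VC []
  [2] addr=0x19d blk=51 s=3: MISS | VC []
  [3] addr=0x59 blk=11 s=3: MISS | VC [51]
  [4] addr=0xd2 blk=26 s=2: MISS | VC [51]
  [5] addr=0x19e blk=51 s=3: VC-HIT | VC [11]
  [6] addr=0x19e blk=51 s=3: L1-HIT | VC [11]
  [7] addr=0xd4 blk=26 s=2: L1-HIT | VC [11]
  [8] addr=0x19c blk=51 s=3: L1-HIT | VC [11]
  [9] addr=0x198 blk=51 s=3: L1-HIT | VC [11]
  [10] addr=0x1de blk=59 s=3: MISS | VC [11, 51]
  [11] addr=0x52 blk=10 s=2: MISS | VC [11, 51, 26]
  [12] addr=0xa4 blk=20 s=4: MISS | VC [11, 51, 26]
  [13] addr=0x11b blk=35 s=3: MISS | VC [11, 51, 26, 59]
  [14] addr=0x198 blk=51 s=3: VC-HIT | VC [11, 35, 26, 59]
  [15] addr=0x11d blk=35 s=3: VC-HIT | VC [11, 51, 26, 59]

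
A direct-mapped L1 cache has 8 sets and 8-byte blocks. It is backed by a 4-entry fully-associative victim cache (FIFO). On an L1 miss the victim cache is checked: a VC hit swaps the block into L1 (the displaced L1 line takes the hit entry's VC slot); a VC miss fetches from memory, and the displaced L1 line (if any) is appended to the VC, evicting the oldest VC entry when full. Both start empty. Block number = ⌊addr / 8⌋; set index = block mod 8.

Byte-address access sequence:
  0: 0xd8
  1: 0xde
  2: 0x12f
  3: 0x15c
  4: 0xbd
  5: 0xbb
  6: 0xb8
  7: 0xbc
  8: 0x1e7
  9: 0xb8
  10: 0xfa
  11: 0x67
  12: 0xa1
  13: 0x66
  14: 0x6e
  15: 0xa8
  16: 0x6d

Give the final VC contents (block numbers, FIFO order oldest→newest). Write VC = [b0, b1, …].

  [0] addr=0xd8 blk=27 s=3: MISS | VC []
  [1] addr=0xde blk=27 s=3: L1-HIT | VC []
  [2] addr=0x12f blk=37 s=5: MISS | VC []
  [3] addr=0x15c blk=43 s=3: MISS | VC [27]
  [4] addr=0xbd blk=23 s=7: MISS | VC [27]
  [5] addr=0xbb blk=23 s=7: L1-HIT | VC [27]
  [6] addr=0xb8 blk=23 s=7: L1-HIT | VC [27]
  [7] addr=0xbc blk=23 s=7: L1-HIT | VC [27]
  [8] addr=0x1e7 blk=60 s=4: MISS | VC [27]
  [9] addr=0xb8 blk=23 s=7: L1-HIT | VC [27]
  [10] addr=0xfa blk=31 s=7: MISS | VC [27, 23]
  [11] addr=0x67 blk=12 s=4: MISS | VC [27, 23, 60]
  [12] addr=0xa1 blk=20 s=4: MISS | VC [27, 23, 60, 12]
  [13] addr=0x66 blk=12 s=4: VC-HIT | VC [27, 23, 60, 20]
  [14] addr=0x6e blk=13 s=5: MISS | VC [23, 60, 20, 37]
  [15] addr=0xa8 blk=21 s=5: MISS | VC [60, 20, 37, 13]
  [16] addr=0x6d blk=13 s=5: VC-HIT | VC [60, 20, 37, 21]

VC = [60, 20, 37, 21]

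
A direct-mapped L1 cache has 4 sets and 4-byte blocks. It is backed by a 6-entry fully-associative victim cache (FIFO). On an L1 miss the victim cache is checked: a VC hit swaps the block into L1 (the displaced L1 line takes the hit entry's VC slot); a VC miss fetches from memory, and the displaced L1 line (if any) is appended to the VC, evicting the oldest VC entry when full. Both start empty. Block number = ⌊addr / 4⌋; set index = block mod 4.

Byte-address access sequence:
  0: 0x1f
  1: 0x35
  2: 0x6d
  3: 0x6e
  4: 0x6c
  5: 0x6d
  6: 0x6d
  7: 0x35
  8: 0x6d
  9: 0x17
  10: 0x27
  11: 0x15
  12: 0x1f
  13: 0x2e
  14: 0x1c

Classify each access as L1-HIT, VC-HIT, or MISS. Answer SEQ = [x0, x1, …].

#0 0x1f→b7/s3 MISS; vc=[]
#1 0x35→b13/s1 MISS; vc=[]
#2 0x6d→b27/s3 MISS; vc=[7]
#3 0x6e→b27/s3 L1-HIT; vc=[7]
#4 0x6c→b27/s3 L1-HIT; vc=[7]
#5 0x6d→b27/s3 L1-HIT; vc=[7]
#6 0x6d→b27/s3 L1-HIT; vc=[7]
#7 0x35→b13/s1 L1-HIT; vc=[7]
#8 0x6d→b27/s3 L1-HIT; vc=[7]
#9 0x17→b5/s1 MISS; vc=[7,13]
#10 0x27→b9/s1 MISS; vc=[7,13,5]
#11 0x15→b5/s1 VC-HIT; vc=[7,13,9]
#12 0x1f→b7/s3 VC-HIT; vc=[27,13,9]
#13 0x2e→b11/s3 MISS; vc=[27,13,9,7]
#14 0x1c→b7/s3 VC-HIT; vc=[27,13,9,11]

SEQ = [MISS, MISS, MISS, L1-HIT, L1-HIT, L1-HIT, L1-HIT, L1-HIT, L1-HIT, MISS, MISS, VC-HIT, VC-HIT, MISS, VC-HIT]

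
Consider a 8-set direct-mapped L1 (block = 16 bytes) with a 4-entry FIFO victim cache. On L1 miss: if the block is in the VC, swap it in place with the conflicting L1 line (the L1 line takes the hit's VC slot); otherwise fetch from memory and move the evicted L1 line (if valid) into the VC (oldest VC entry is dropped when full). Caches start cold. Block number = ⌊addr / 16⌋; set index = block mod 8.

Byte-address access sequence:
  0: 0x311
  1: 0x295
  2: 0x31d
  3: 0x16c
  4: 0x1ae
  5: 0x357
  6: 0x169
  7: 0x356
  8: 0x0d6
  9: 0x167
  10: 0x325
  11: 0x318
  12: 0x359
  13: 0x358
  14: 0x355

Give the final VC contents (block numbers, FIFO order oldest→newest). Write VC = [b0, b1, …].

0: 0x311 (blk 49, set 1) → MISS  vc=[]
1: 0x295 (blk 41, set 1) → MISS  vc=[49]
2: 0x31d (blk 49, set 1) → VC-HIT  vc=[41]
3: 0x16c (blk 22, set 6) → MISS  vc=[41]
4: 0x1ae (blk 26, set 2) → MISS  vc=[41]
5: 0x357 (blk 53, set 5) → MISS  vc=[41]
6: 0x169 (blk 22, set 6) → L1-HIT  vc=[41]
7: 0x356 (blk 53, set 5) → L1-HIT  vc=[41]
8: 0xd6 (blk 13, set 5) → MISS  vc=[41, 53]
9: 0x167 (blk 22, set 6) → L1-HIT  vc=[41, 53]
10: 0x325 (blk 50, set 2) → MISS  vc=[41, 53, 26]
11: 0x318 (blk 49, set 1) → L1-HIT  vc=[41, 53, 26]
12: 0x359 (blk 53, set 5) → VC-HIT  vc=[41, 13, 26]
13: 0x358 (blk 53, set 5) → L1-HIT  vc=[41, 13, 26]
14: 0x355 (blk 53, set 5) → L1-HIT  vc=[41, 13, 26]

VC = [41, 13, 26]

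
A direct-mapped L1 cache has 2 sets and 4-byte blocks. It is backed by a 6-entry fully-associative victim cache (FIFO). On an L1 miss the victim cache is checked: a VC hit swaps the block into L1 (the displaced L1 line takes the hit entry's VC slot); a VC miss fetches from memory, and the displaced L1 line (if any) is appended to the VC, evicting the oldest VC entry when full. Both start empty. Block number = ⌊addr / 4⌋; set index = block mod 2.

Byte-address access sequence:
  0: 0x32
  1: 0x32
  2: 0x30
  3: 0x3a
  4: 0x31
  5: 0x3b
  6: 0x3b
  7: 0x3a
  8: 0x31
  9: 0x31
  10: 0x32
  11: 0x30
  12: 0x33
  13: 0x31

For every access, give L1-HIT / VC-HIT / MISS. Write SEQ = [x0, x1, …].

0: 0x32 (blk 12, set 0) → MISS  vc=[]
1: 0x32 (blk 12, set 0) → L1-HIT  vc=[]
2: 0x30 (blk 12, set 0) → L1-HIT  vc=[]
3: 0x3a (blk 14, set 0) → MISS  vc=[12]
4: 0x31 (blk 12, set 0) → VC-HIT  vc=[14]
5: 0x3b (blk 14, set 0) → VC-HIT  vc=[12]
6: 0x3b (blk 14, set 0) → L1-HIT  vc=[12]
7: 0x3a (blk 14, set 0) → L1-HIT  vc=[12]
8: 0x31 (blk 12, set 0) → VC-HIT  vc=[14]
9: 0x31 (blk 12, set 0) → L1-HIT  vc=[14]
10: 0x32 (blk 12, set 0) → L1-HIT  vc=[14]
11: 0x30 (blk 12, set 0) → L1-HIT  vc=[14]
12: 0x33 (blk 12, set 0) → L1-HIT  vc=[14]
13: 0x31 (blk 12, set 0) → L1-HIT  vc=[14]

SEQ = [MISS, L1-HIT, L1-HIT, MISS, VC-HIT, VC-HIT, L1-HIT, L1-HIT, VC-HIT, L1-HIT, L1-HIT, L1-HIT, L1-HIT, L1-HIT]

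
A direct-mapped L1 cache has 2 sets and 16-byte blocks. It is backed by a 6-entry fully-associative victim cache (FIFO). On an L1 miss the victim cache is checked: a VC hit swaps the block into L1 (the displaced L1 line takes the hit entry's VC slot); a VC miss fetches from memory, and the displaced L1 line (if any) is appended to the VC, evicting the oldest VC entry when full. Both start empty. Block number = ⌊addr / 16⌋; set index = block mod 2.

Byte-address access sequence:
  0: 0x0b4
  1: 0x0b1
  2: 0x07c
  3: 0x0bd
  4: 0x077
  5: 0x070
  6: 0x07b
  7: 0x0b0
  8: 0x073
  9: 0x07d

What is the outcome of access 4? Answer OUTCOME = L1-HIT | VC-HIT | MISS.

0: 0xb4 (blk 11, set 1) → MISS  vc=[]
1: 0xb1 (blk 11, set 1) → L1-HIT  vc=[]
2: 0x7c (blk 7, set 1) → MISS  vc=[11]
3: 0xbd (blk 11, set 1) → VC-HIT  vc=[7]
4: 0x77 (blk 7, set 1) → VC-HIT  vc=[11]
5: 0x70 (blk 7, set 1) → L1-HIT  vc=[11]
6: 0x7b (blk 7, set 1) → L1-HIT  vc=[11]
7: 0xb0 (blk 11, set 1) → VC-HIT  vc=[7]
8: 0x73 (blk 7, set 1) → VC-HIT  vc=[11]
9: 0x7d (blk 7, set 1) → L1-HIT  vc=[11]

OUTCOME = VC-HIT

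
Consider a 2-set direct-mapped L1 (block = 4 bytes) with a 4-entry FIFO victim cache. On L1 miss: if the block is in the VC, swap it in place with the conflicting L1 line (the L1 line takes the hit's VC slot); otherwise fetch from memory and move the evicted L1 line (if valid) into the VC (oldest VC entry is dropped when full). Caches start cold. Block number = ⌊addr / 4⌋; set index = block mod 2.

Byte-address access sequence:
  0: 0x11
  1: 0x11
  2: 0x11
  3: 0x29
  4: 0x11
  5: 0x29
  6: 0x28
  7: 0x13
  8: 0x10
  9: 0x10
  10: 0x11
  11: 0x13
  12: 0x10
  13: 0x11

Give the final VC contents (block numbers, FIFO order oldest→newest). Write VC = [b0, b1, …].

VC = [10]

#0 0x11→b4/s0 MISS; vc=[]
#1 0x11→b4/s0 L1-HIT; vc=[]
#2 0x11→b4/s0 L1-HIT; vc=[]
#3 0x29→b10/s0 MISS; vc=[4]
#4 0x11→b4/s0 VC-HIT; vc=[10]
#5 0x29→b10/s0 VC-HIT; vc=[4]
#6 0x28→b10/s0 L1-HIT; vc=[4]
#7 0x13→b4/s0 VC-HIT; vc=[10]
#8 0x10→b4/s0 L1-HIT; vc=[10]
#9 0x10→b4/s0 L1-HIT; vc=[10]
#10 0x11→b4/s0 L1-HIT; vc=[10]
#11 0x13→b4/s0 L1-HIT; vc=[10]
#12 0x10→b4/s0 L1-HIT; vc=[10]
#13 0x11→b4/s0 L1-HIT; vc=[10]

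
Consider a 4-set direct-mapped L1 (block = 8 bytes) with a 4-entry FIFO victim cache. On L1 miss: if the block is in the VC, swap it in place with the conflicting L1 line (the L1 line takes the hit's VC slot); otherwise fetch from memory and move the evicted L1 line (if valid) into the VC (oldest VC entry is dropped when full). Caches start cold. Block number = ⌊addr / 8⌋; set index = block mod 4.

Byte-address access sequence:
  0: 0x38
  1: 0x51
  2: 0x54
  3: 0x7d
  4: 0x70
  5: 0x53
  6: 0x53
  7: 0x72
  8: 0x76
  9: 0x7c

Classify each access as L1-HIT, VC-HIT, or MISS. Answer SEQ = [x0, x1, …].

#0 0x38→b7/s3 MISS; vc=[]
#1 0x51→b10/s2 MISS; vc=[]
#2 0x54→b10/s2 L1-HIT; vc=[]
#3 0x7d→b15/s3 MISS; vc=[7]
#4 0x70→b14/s2 MISS; vc=[7,10]
#5 0x53→b10/s2 VC-HIT; vc=[7,14]
#6 0x53→b10/s2 L1-HIT; vc=[7,14]
#7 0x72→b14/s2 VC-HIT; vc=[7,10]
#8 0x76→b14/s2 L1-HIT; vc=[7,10]
#9 0x7c→b15/s3 L1-HIT; vc=[7,10]

SEQ = [MISS, MISS, L1-HIT, MISS, MISS, VC-HIT, L1-HIT, VC-HIT, L1-HIT, L1-HIT]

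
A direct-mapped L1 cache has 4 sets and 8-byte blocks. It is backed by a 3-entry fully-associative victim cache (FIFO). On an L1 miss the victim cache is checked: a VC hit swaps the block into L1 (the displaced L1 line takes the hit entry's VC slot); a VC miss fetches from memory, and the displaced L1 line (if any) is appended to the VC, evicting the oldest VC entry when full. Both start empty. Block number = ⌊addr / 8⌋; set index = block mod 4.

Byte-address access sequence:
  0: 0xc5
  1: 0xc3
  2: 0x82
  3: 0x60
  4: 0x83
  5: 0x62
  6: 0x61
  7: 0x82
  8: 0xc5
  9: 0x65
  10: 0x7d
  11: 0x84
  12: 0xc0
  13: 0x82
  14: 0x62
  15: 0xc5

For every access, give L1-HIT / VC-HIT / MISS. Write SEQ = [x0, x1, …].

#0 0xc5→b24/s0 MISS; vc=[]
#1 0xc3→b24/s0 L1-HIT; vc=[]
#2 0x82→b16/s0 MISS; vc=[24]
#3 0x60→b12/s0 MISS; vc=[24,16]
#4 0x83→b16/s0 VC-HIT; vc=[24,12]
#5 0x62→b12/s0 VC-HIT; vc=[24,16]
#6 0x61→b12/s0 L1-HIT; vc=[24,16]
#7 0x82→b16/s0 VC-HIT; vc=[24,12]
#8 0xc5→b24/s0 VC-HIT; vc=[16,12]
#9 0x65→b12/s0 VC-HIT; vc=[16,24]
#10 0x7d→b15/s3 MISS; vc=[16,24]
#11 0x84→b16/s0 VC-HIT; vc=[12,24]
#12 0xc0→b24/s0 VC-HIT; vc=[12,16]
#13 0x82→b16/s0 VC-HIT; vc=[12,24]
#14 0x62→b12/s0 VC-HIT; vc=[16,24]
#15 0xc5→b24/s0 VC-HIT; vc=[16,12]

SEQ = [MISS, L1-HIT, MISS, MISS, VC-HIT, VC-HIT, L1-HIT, VC-HIT, VC-HIT, VC-HIT, MISS, VC-HIT, VC-HIT, VC-HIT, VC-HIT, VC-HIT]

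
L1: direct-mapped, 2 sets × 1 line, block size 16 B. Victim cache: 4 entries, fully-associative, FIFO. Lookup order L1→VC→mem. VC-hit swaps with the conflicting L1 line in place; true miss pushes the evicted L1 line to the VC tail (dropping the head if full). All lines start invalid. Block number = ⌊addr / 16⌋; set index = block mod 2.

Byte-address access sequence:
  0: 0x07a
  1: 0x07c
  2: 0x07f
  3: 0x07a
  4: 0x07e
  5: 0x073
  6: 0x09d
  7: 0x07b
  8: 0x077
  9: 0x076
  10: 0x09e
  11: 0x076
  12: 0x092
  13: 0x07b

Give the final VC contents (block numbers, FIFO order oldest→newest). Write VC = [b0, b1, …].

VC = [9]

0: 0x7a (blk 7, set 1) → MISS  vc=[]
1: 0x7c (blk 7, set 1) → L1-HIT  vc=[]
2: 0x7f (blk 7, set 1) → L1-HIT  vc=[]
3: 0x7a (blk 7, set 1) → L1-HIT  vc=[]
4: 0x7e (blk 7, set 1) → L1-HIT  vc=[]
5: 0x73 (blk 7, set 1) → L1-HIT  vc=[]
6: 0x9d (blk 9, set 1) → MISS  vc=[7]
7: 0x7b (blk 7, set 1) → VC-HIT  vc=[9]
8: 0x77 (blk 7, set 1) → L1-HIT  vc=[9]
9: 0x76 (blk 7, set 1) → L1-HIT  vc=[9]
10: 0x9e (blk 9, set 1) → VC-HIT  vc=[7]
11: 0x76 (blk 7, set 1) → VC-HIT  vc=[9]
12: 0x92 (blk 9, set 1) → VC-HIT  vc=[7]
13: 0x7b (blk 7, set 1) → VC-HIT  vc=[9]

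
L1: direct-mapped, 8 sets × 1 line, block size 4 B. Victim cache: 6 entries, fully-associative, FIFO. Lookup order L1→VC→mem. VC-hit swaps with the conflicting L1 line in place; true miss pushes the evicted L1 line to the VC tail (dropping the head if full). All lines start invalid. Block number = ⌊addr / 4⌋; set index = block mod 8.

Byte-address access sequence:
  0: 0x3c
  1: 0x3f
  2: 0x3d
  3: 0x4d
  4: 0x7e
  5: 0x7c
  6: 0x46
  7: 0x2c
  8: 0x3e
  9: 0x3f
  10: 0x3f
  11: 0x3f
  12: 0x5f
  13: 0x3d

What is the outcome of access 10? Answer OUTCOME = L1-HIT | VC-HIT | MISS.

0: 0x3c (blk 15, set 7) → MISS  vc=[]
1: 0x3f (blk 15, set 7) → L1-HIT  vc=[]
2: 0x3d (blk 15, set 7) → L1-HIT  vc=[]
3: 0x4d (blk 19, set 3) → MISS  vc=[]
4: 0x7e (blk 31, set 7) → MISS  vc=[15]
5: 0x7c (blk 31, set 7) → L1-HIT  vc=[15]
6: 0x46 (blk 17, set 1) → MISS  vc=[15]
7: 0x2c (blk 11, set 3) → MISS  vc=[15, 19]
8: 0x3e (blk 15, set 7) → VC-HIT  vc=[31, 19]
9: 0x3f (blk 15, set 7) → L1-HIT  vc=[31, 19]
10: 0x3f (blk 15, set 7) → L1-HIT  vc=[31, 19]
11: 0x3f (blk 15, set 7) → L1-HIT  vc=[31, 19]
12: 0x5f (blk 23, set 7) → MISS  vc=[31, 19, 15]
13: 0x3d (blk 15, set 7) → VC-HIT  vc=[31, 19, 23]

OUTCOME = L1-HIT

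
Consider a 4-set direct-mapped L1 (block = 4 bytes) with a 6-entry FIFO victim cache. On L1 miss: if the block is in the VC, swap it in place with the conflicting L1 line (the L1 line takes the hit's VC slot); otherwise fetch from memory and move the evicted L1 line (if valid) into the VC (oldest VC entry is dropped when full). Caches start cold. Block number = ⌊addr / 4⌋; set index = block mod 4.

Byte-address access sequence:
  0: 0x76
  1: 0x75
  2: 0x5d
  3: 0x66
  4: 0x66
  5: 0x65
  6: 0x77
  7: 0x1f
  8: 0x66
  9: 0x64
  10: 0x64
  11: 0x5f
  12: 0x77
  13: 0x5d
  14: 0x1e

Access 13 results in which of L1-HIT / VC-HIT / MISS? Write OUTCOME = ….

OUTCOME = L1-HIT

  [0] addr=0x76 blk=29 s=1: MISS | VC []
  [1] addr=0x75 blk=29 s=1: L1-HIT | VC []
  [2] addr=0x5d blk=23 s=3: MISS | VC []
  [3] addr=0x66 blk=25 s=1: MISS | VC [29]
  [4] addr=0x66 blk=25 s=1: L1-HIT | VC [29]
  [5] addr=0x65 blk=25 s=1: L1-HIT | VC [29]
  [6] addr=0x77 blk=29 s=1: VC-HIT | VC [25]
  [7] addr=0x1f blk=7 s=3: MISS | VC [25, 23]
  [8] addr=0x66 blk=25 s=1: VC-HIT | VC [29, 23]
  [9] addr=0x64 blk=25 s=1: L1-HIT | VC [29, 23]
  [10] addr=0x64 blk=25 s=1: L1-HIT | VC [29, 23]
  [11] addr=0x5f blk=23 s=3: VC-HIT | VC [29, 7]
  [12] addr=0x77 blk=29 s=1: VC-HIT | VC [25, 7]
  [13] addr=0x5d blk=23 s=3: L1-HIT | VC [25, 7]
  [14] addr=0x1e blk=7 s=3: VC-HIT | VC [25, 23]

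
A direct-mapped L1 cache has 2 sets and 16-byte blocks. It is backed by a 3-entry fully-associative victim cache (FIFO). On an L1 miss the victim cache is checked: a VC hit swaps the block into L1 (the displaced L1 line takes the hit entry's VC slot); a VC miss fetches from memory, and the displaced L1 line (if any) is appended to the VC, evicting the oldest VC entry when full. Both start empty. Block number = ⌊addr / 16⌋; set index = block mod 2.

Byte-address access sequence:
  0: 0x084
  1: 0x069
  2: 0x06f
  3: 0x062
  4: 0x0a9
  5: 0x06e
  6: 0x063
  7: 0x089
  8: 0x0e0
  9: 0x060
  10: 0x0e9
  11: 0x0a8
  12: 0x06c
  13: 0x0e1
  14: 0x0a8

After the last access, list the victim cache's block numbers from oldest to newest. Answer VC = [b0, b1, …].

  [0] addr=0x84 blk=8 s=0: MISS | VC []
  [1] addr=0x69 blk=6 s=0: MISS | VC [8]
  [2] addr=0x6f blk=6 s=0: L1-HIT | VC [8]
  [3] addr=0x62 blk=6 s=0: L1-HIT | VC [8]
  [4] addr=0xa9 blk=10 s=0: MISS | VC [8, 6]
  [5] addr=0x6e blk=6 s=0: VC-HIT | VC [8, 10]
  [6] addr=0x63 blk=6 s=0: L1-HIT | VC [8, 10]
  [7] addr=0x89 blk=8 s=0: VC-HIT | VC [6, 10]
  [8] addr=0xe0 blk=14 s=0: MISS | VC [6, 10, 8]
  [9] addr=0x60 blk=6 s=0: VC-HIT | VC [14, 10, 8]
  [10] addr=0xe9 blk=14 s=0: VC-HIT | VC [6, 10, 8]
  [11] addr=0xa8 blk=10 s=0: VC-HIT | VC [6, 14, 8]
  [12] addr=0x6c blk=6 s=0: VC-HIT | VC [10, 14, 8]
  [13] addr=0xe1 blk=14 s=0: VC-HIT | VC [10, 6, 8]
  [14] addr=0xa8 blk=10 s=0: VC-HIT | VC [14, 6, 8]

VC = [14, 6, 8]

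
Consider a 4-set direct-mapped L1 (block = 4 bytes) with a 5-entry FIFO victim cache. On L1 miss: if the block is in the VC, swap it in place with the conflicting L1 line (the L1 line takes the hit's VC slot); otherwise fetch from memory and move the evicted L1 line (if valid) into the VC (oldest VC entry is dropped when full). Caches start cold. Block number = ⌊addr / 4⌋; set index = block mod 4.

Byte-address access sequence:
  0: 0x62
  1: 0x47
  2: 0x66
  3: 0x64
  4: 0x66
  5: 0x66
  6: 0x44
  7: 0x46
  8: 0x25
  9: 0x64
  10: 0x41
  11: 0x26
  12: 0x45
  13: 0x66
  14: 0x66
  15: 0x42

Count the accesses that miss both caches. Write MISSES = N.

MISSES = 5

#0 0x62→b24/s0 MISS; vc=[]
#1 0x47→b17/s1 MISS; vc=[]
#2 0x66→b25/s1 MISS; vc=[17]
#3 0x64→b25/s1 L1-HIT; vc=[17]
#4 0x66→b25/s1 L1-HIT; vc=[17]
#5 0x66→b25/s1 L1-HIT; vc=[17]
#6 0x44→b17/s1 VC-HIT; vc=[25]
#7 0x46→b17/s1 L1-HIT; vc=[25]
#8 0x25→b9/s1 MISS; vc=[25,17]
#9 0x64→b25/s1 VC-HIT; vc=[9,17]
#10 0x41→b16/s0 MISS; vc=[9,17,24]
#11 0x26→b9/s1 VC-HIT; vc=[25,17,24]
#12 0x45→b17/s1 VC-HIT; vc=[25,9,24]
#13 0x66→b25/s1 VC-HIT; vc=[17,9,24]
#14 0x66→b25/s1 L1-HIT; vc=[17,9,24]
#15 0x42→b16/s0 L1-HIT; vc=[17,9,24]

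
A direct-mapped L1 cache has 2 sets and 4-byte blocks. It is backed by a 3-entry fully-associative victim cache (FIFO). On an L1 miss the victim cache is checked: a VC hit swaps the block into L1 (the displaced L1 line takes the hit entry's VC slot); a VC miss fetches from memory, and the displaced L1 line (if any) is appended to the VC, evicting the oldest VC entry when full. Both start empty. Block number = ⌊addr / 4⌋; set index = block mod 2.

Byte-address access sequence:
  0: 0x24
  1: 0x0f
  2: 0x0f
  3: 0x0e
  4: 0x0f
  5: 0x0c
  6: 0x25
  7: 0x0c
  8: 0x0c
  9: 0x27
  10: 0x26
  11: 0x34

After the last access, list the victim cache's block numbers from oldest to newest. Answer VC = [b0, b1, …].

0: 0x24 (blk 9, set 1) → MISS  vc=[]
1: 0xf (blk 3, set 1) → MISS  vc=[9]
2: 0xf (blk 3, set 1) → L1-HIT  vc=[9]
3: 0xe (blk 3, set 1) → L1-HIT  vc=[9]
4: 0xf (blk 3, set 1) → L1-HIT  vc=[9]
5: 0xc (blk 3, set 1) → L1-HIT  vc=[9]
6: 0x25 (blk 9, set 1) → VC-HIT  vc=[3]
7: 0xc (blk 3, set 1) → VC-HIT  vc=[9]
8: 0xc (blk 3, set 1) → L1-HIT  vc=[9]
9: 0x27 (blk 9, set 1) → VC-HIT  vc=[3]
10: 0x26 (blk 9, set 1) → L1-HIT  vc=[3]
11: 0x34 (blk 13, set 1) → MISS  vc=[3, 9]

VC = [3, 9]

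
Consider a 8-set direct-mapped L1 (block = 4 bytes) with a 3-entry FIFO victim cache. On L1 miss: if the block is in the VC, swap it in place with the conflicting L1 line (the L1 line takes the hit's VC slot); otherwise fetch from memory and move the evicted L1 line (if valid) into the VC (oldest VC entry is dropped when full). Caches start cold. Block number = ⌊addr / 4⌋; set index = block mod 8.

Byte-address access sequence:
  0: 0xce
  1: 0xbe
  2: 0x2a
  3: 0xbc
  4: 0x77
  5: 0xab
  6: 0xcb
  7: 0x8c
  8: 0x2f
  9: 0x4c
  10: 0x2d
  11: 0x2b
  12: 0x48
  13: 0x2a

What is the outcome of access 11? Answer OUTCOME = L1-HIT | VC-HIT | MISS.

OUTCOME = MISS

0: 0xce (blk 51, set 3) → MISS  vc=[]
1: 0xbe (blk 47, set 7) → MISS  vc=[]
2: 0x2a (blk 10, set 2) → MISS  vc=[]
3: 0xbc (blk 47, set 7) → L1-HIT  vc=[]
4: 0x77 (blk 29, set 5) → MISS  vc=[]
5: 0xab (blk 42, set 2) → MISS  vc=[10]
6: 0xcb (blk 50, set 2) → MISS  vc=[10, 42]
7: 0x8c (blk 35, set 3) → MISS  vc=[10, 42, 51]
8: 0x2f (blk 11, set 3) → MISS  vc=[42, 51, 35]
9: 0x4c (blk 19, set 3) → MISS  vc=[51, 35, 11]
10: 0x2d (blk 11, set 3) → VC-HIT  vc=[51, 35, 19]
11: 0x2b (blk 10, set 2) → MISS  vc=[35, 19, 50]
12: 0x48 (blk 18, set 2) → MISS  vc=[19, 50, 10]
13: 0x2a (blk 10, set 2) → VC-HIT  vc=[19, 50, 18]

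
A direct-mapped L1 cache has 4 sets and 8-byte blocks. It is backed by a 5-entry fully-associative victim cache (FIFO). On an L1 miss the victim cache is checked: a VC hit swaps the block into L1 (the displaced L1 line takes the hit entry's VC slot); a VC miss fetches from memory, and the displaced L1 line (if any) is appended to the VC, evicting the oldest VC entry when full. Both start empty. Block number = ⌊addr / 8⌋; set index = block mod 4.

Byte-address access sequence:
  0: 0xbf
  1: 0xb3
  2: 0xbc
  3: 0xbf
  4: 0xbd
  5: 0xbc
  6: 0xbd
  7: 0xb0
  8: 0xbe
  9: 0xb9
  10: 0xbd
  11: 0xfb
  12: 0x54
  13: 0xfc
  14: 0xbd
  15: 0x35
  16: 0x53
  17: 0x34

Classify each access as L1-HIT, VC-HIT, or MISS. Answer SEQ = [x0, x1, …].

0: 0xbf (blk 23, set 3) → MISS  vc=[]
1: 0xb3 (blk 22, set 2) → MISS  vc=[]
2: 0xbc (blk 23, set 3) → L1-HIT  vc=[]
3: 0xbf (blk 23, set 3) → L1-HIT  vc=[]
4: 0xbd (blk 23, set 3) → L1-HIT  vc=[]
5: 0xbc (blk 23, set 3) → L1-HIT  vc=[]
6: 0xbd (blk 23, set 3) → L1-HIT  vc=[]
7: 0xb0 (blk 22, set 2) → L1-HIT  vc=[]
8: 0xbe (blk 23, set 3) → L1-HIT  vc=[]
9: 0xb9 (blk 23, set 3) → L1-HIT  vc=[]
10: 0xbd (blk 23, set 3) → L1-HIT  vc=[]
11: 0xfb (blk 31, set 3) → MISS  vc=[23]
12: 0x54 (blk 10, set 2) → MISS  vc=[23, 22]
13: 0xfc (blk 31, set 3) → L1-HIT  vc=[23, 22]
14: 0xbd (blk 23, set 3) → VC-HIT  vc=[31, 22]
15: 0x35 (blk 6, set 2) → MISS  vc=[31, 22, 10]
16: 0x53 (blk 10, set 2) → VC-HIT  vc=[31, 22, 6]
17: 0x34 (blk 6, set 2) → VC-HIT  vc=[31, 22, 10]

SEQ = [MISS, MISS, L1-HIT, L1-HIT, L1-HIT, L1-HIT, L1-HIT, L1-HIT, L1-HIT, L1-HIT, L1-HIT, MISS, MISS, L1-HIT, VC-HIT, MISS, VC-HIT, VC-HIT]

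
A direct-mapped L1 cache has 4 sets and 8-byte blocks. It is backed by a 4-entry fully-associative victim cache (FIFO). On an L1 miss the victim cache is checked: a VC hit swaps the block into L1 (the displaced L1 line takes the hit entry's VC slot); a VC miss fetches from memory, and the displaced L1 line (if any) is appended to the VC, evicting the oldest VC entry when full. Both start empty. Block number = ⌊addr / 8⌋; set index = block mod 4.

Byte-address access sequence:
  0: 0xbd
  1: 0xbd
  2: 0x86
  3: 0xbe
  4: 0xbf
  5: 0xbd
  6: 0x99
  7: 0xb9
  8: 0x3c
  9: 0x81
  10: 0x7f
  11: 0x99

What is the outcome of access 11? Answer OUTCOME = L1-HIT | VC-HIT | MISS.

OUTCOME = VC-HIT

  [0] addr=0xbd blk=23 s=3: MISS | VC []
  [1] addr=0xbd blk=23 s=3: L1-HIT | VC []
  [2] addr=0x86 blk=16 s=0: MISS | VC []
  [3] addr=0xbe blk=23 s=3: L1-HIT | VC []
  [4] addr=0xbf blk=23 s=3: L1-HIT | VC []
  [5] addr=0xbd blk=23 s=3: L1-HIT | VC []
  [6] addr=0x99 blk=19 s=3: MISS | VC [23]
  [7] addr=0xb9 blk=23 s=3: VC-HIT | VC [19]
  [8] addr=0x3c blk=7 s=3: MISS | VC [19, 23]
  [9] addr=0x81 blk=16 s=0: L1-HIT | VC [19, 23]
  [10] addr=0x7f blk=15 s=3: MISS | VC [19, 23, 7]
  [11] addr=0x99 blk=19 s=3: VC-HIT | VC [15, 23, 7]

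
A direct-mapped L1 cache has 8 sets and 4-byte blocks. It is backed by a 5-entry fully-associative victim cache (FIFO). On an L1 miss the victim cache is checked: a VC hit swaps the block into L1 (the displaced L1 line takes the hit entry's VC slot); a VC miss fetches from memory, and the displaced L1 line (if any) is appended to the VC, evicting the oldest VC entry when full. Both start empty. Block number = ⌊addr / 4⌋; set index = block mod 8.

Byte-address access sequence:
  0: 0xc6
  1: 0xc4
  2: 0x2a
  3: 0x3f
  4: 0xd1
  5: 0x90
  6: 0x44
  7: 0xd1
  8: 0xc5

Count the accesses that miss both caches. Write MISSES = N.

0: 0xc6 (blk 49, set 1) → MISS  vc=[]
1: 0xc4 (blk 49, set 1) → L1-HIT  vc=[]
2: 0x2a (blk 10, set 2) → MISS  vc=[]
3: 0x3f (blk 15, set 7) → MISS  vc=[]
4: 0xd1 (blk 52, set 4) → MISS  vc=[]
5: 0x90 (blk 36, set 4) → MISS  vc=[52]
6: 0x44 (blk 17, set 1) → MISS  vc=[52, 49]
7: 0xd1 (blk 52, set 4) → VC-HIT  vc=[36, 49]
8: 0xc5 (blk 49, set 1) → VC-HIT  vc=[36, 17]

MISSES = 6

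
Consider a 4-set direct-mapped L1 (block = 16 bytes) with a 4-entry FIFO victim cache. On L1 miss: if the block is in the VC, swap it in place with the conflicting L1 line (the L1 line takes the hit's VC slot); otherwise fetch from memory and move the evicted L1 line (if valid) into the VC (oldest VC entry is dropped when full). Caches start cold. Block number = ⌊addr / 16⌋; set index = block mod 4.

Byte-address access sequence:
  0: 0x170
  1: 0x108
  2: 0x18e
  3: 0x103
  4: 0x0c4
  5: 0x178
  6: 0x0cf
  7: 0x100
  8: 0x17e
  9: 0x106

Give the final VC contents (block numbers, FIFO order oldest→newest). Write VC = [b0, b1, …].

VC = [24, 12]

  [0] addr=0x170 blk=23 s=3: MISS | VC []
  [1] addr=0x108 blk=16 s=0: MISS | VC []
  [2] addr=0x18e blk=24 s=0: MISS | VC [16]
  [3] addr=0x103 blk=16 s=0: VC-HIT | VC [24]
  [4] addr=0xc4 blk=12 s=0: MISS | VC [24, 16]
  [5] addr=0x178 blk=23 s=3: L1-HIT | VC [24, 16]
  [6] addr=0xcf blk=12 s=0: L1-HIT | VC [24, 16]
  [7] addr=0x100 blk=16 s=0: VC-HIT | VC [24, 12]
  [8] addr=0x17e blk=23 s=3: L1-HIT | VC [24, 12]
  [9] addr=0x106 blk=16 s=0: L1-HIT | VC [24, 12]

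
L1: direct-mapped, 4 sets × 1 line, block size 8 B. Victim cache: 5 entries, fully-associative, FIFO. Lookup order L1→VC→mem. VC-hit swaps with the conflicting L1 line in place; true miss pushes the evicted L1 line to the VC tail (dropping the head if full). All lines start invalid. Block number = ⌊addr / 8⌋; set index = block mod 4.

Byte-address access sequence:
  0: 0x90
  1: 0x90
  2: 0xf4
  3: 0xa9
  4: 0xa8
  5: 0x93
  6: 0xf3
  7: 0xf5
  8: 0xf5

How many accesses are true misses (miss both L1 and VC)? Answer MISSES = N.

#0 0x90→b18/s2 MISS; vc=[]
#1 0x90→b18/s2 L1-HIT; vc=[]
#2 0xf4→b30/s2 MISS; vc=[18]
#3 0xa9→b21/s1 MISS; vc=[18]
#4 0xa8→b21/s1 L1-HIT; vc=[18]
#5 0x93→b18/s2 VC-HIT; vc=[30]
#6 0xf3→b30/s2 VC-HIT; vc=[18]
#7 0xf5→b30/s2 L1-HIT; vc=[18]
#8 0xf5→b30/s2 L1-HIT; vc=[18]

MISSES = 3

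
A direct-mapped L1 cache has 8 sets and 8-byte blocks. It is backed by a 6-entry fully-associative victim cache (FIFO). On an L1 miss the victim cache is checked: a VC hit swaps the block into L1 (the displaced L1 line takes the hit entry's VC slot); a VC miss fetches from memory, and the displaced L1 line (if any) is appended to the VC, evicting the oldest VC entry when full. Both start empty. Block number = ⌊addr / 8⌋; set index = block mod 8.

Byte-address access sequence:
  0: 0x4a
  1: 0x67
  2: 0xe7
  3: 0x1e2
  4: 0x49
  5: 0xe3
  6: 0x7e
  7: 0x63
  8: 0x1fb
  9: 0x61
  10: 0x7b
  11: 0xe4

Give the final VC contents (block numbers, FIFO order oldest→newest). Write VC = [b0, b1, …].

#0 0x4a→b9/s1 MISS; vc=[]
#1 0x67→b12/s4 MISS; vc=[]
#2 0xe7→b28/s4 MISS; vc=[12]
#3 0x1e2→b60/s4 MISS; vc=[12,28]
#4 0x49→b9/s1 L1-HIT; vc=[12,28]
#5 0xe3→b28/s4 VC-HIT; vc=[12,60]
#6 0x7e→b15/s7 MISS; vc=[12,60]
#7 0x63→b12/s4 VC-HIT; vc=[28,60]
#8 0x1fb→b63/s7 MISS; vc=[28,60,15]
#9 0x61→b12/s4 L1-HIT; vc=[28,60,15]
#10 0x7b→b15/s7 VC-HIT; vc=[28,60,63]
#11 0xe4→b28/s4 VC-HIT; vc=[12,60,63]

VC = [12, 60, 63]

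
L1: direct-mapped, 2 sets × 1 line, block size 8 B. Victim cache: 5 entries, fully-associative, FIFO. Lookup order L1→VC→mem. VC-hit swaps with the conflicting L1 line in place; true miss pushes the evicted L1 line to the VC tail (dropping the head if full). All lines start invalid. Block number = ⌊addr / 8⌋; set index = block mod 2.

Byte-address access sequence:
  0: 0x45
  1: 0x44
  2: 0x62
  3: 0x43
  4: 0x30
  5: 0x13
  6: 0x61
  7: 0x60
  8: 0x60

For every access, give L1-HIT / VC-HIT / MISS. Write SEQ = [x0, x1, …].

SEQ = [MISS, L1-HIT, MISS, VC-HIT, MISS, MISS, VC-HIT, L1-HIT, L1-HIT]

  [0] addr=0x45 blk=8 s=0: MISS | VC []
  [1] addr=0x44 blk=8 s=0: L1-HIT | VC []
  [2] addr=0x62 blk=12 s=0: MISS | VC [8]
  [3] addr=0x43 blk=8 s=0: VC-HIT | VC [12]
  [4] addr=0x30 blk=6 s=0: MISS | VC [12, 8]
  [5] addr=0x13 blk=2 s=0: MISS | VC [12, 8, 6]
  [6] addr=0x61 blk=12 s=0: VC-HIT | VC [2, 8, 6]
  [7] addr=0x60 blk=12 s=0: L1-HIT | VC [2, 8, 6]
  [8] addr=0x60 blk=12 s=0: L1-HIT | VC [2, 8, 6]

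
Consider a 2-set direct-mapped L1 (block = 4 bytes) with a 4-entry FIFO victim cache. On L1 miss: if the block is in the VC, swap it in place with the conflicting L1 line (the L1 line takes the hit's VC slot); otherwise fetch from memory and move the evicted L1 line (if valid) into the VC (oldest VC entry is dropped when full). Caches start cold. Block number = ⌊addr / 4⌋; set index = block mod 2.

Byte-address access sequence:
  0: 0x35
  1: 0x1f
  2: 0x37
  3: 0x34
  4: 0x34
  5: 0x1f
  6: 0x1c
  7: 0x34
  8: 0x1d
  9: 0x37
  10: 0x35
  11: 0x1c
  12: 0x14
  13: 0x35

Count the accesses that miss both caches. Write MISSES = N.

#0 0x35→b13/s1 MISS; vc=[]
#1 0x1f→b7/s1 MISS; vc=[13]
#2 0x37→b13/s1 VC-HIT; vc=[7]
#3 0x34→b13/s1 L1-HIT; vc=[7]
#4 0x34→b13/s1 L1-HIT; vc=[7]
#5 0x1f→b7/s1 VC-HIT; vc=[13]
#6 0x1c→b7/s1 L1-HIT; vc=[13]
#7 0x34→b13/s1 VC-HIT; vc=[7]
#8 0x1d→b7/s1 VC-HIT; vc=[13]
#9 0x37→b13/s1 VC-HIT; vc=[7]
#10 0x35→b13/s1 L1-HIT; vc=[7]
#11 0x1c→b7/s1 VC-HIT; vc=[13]
#12 0x14→b5/s1 MISS; vc=[13,7]
#13 0x35→b13/s1 VC-HIT; vc=[5,7]

MISSES = 3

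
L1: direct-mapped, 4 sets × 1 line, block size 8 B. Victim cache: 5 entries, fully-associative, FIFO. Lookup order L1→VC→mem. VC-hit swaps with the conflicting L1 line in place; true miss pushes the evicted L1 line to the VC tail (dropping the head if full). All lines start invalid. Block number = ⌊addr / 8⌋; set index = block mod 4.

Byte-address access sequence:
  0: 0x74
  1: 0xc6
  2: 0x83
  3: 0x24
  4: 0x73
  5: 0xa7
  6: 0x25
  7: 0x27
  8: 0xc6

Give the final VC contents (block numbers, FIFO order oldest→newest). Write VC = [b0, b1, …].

VC = [4, 16, 20]

0: 0x74 (blk 14, set 2) → MISS  vc=[]
1: 0xc6 (blk 24, set 0) → MISS  vc=[]
2: 0x83 (blk 16, set 0) → MISS  vc=[24]
3: 0x24 (blk 4, set 0) → MISS  vc=[24, 16]
4: 0x73 (blk 14, set 2) → L1-HIT  vc=[24, 16]
5: 0xa7 (blk 20, set 0) → MISS  vc=[24, 16, 4]
6: 0x25 (blk 4, set 0) → VC-HIT  vc=[24, 16, 20]
7: 0x27 (blk 4, set 0) → L1-HIT  vc=[24, 16, 20]
8: 0xc6 (blk 24, set 0) → VC-HIT  vc=[4, 16, 20]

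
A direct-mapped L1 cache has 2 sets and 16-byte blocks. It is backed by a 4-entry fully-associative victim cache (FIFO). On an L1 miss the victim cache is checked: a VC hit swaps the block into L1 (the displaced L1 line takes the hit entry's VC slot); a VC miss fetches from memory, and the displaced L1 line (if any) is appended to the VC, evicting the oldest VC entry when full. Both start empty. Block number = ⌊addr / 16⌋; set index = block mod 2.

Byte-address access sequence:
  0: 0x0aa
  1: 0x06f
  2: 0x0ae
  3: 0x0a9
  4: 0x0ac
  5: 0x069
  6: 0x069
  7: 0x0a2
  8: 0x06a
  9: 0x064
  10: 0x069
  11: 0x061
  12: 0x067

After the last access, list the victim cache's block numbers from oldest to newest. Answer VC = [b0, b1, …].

VC = [10]

#0 0xaa→b10/s0 MISS; vc=[]
#1 0x6f→b6/s0 MISS; vc=[10]
#2 0xae→b10/s0 VC-HIT; vc=[6]
#3 0xa9→b10/s0 L1-HIT; vc=[6]
#4 0xac→b10/s0 L1-HIT; vc=[6]
#5 0x69→b6/s0 VC-HIT; vc=[10]
#6 0x69→b6/s0 L1-HIT; vc=[10]
#7 0xa2→b10/s0 VC-HIT; vc=[6]
#8 0x6a→b6/s0 VC-HIT; vc=[10]
#9 0x64→b6/s0 L1-HIT; vc=[10]
#10 0x69→b6/s0 L1-HIT; vc=[10]
#11 0x61→b6/s0 L1-HIT; vc=[10]
#12 0x67→b6/s0 L1-HIT; vc=[10]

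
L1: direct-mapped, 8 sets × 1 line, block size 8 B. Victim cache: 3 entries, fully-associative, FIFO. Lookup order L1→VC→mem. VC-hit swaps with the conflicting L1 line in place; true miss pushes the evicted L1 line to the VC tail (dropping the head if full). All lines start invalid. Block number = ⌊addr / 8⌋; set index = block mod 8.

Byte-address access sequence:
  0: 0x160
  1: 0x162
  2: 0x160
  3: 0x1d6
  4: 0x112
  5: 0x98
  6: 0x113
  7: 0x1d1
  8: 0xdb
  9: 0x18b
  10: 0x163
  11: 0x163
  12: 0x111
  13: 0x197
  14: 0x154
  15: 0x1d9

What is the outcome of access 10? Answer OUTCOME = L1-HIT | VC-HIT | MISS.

#0 0x160→b44/s4 MISS; vc=[]
#1 0x162→b44/s4 L1-HIT; vc=[]
#2 0x160→b44/s4 L1-HIT; vc=[]
#3 0x1d6→b58/s2 MISS; vc=[]
#4 0x112→b34/s2 MISS; vc=[58]
#5 0x98→b19/s3 MISS; vc=[58]
#6 0x113→b34/s2 L1-HIT; vc=[58]
#7 0x1d1→b58/s2 VC-HIT; vc=[34]
#8 0xdb→b27/s3 MISS; vc=[34,19]
#9 0x18b→b49/s1 MISS; vc=[34,19]
#10 0x163→b44/s4 L1-HIT; vc=[34,19]
#11 0x163→b44/s4 L1-HIT; vc=[34,19]
#12 0x111→b34/s2 VC-HIT; vc=[58,19]
#13 0x197→b50/s2 MISS; vc=[58,19,34]
#14 0x154→b42/s2 MISS; vc=[19,34,50]
#15 0x1d9→b59/s3 MISS; vc=[34,50,27]

OUTCOME = L1-HIT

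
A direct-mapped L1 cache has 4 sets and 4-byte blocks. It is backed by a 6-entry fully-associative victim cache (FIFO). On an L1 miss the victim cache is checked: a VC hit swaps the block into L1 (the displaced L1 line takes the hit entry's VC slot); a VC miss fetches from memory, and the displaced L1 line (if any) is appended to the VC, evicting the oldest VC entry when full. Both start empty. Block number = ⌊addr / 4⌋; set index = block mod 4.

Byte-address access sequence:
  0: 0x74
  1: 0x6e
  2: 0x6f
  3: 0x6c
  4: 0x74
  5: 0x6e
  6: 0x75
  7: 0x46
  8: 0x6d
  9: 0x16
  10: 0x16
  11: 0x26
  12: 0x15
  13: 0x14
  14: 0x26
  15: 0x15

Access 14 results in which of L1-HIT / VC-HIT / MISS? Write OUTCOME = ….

#0 0x74→b29/s1 MISS; vc=[]
#1 0x6e→b27/s3 MISS; vc=[]
#2 0x6f→b27/s3 L1-HIT; vc=[]
#3 0x6c→b27/s3 L1-HIT; vc=[]
#4 0x74→b29/s1 L1-HIT; vc=[]
#5 0x6e→b27/s3 L1-HIT; vc=[]
#6 0x75→b29/s1 L1-HIT; vc=[]
#7 0x46→b17/s1 MISS; vc=[29]
#8 0x6d→b27/s3 L1-HIT; vc=[29]
#9 0x16→b5/s1 MISS; vc=[29,17]
#10 0x16→b5/s1 L1-HIT; vc=[29,17]
#11 0x26→b9/s1 MISS; vc=[29,17,5]
#12 0x15→b5/s1 VC-HIT; vc=[29,17,9]
#13 0x14→b5/s1 L1-HIT; vc=[29,17,9]
#14 0x26→b9/s1 VC-HIT; vc=[29,17,5]
#15 0x15→b5/s1 VC-HIT; vc=[29,17,9]

OUTCOME = VC-HIT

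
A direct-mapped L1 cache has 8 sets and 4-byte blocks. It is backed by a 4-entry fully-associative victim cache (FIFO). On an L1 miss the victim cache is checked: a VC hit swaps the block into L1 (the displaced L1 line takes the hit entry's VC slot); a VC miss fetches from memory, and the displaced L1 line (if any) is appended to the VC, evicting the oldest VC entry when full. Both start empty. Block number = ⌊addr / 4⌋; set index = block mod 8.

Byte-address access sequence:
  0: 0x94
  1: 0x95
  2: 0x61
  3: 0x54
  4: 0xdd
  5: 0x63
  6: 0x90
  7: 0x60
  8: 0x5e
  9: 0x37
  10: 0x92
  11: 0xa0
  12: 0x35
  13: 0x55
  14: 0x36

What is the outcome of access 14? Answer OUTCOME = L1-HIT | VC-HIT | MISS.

OUTCOME = VC-HIT

#0 0x94→b37/s5 MISS; vc=[]
#1 0x95→b37/s5 L1-HIT; vc=[]
#2 0x61→b24/s0 MISS; vc=[]
#3 0x54→b21/s5 MISS; vc=[37]
#4 0xdd→b55/s7 MISS; vc=[37]
#5 0x63→b24/s0 L1-HIT; vc=[37]
#6 0x90→b36/s4 MISS; vc=[37]
#7 0x60→b24/s0 L1-HIT; vc=[37]
#8 0x5e→b23/s7 MISS; vc=[37,55]
#9 0x37→b13/s5 MISS; vc=[37,55,21]
#10 0x92→b36/s4 L1-HIT; vc=[37,55,21]
#11 0xa0→b40/s0 MISS; vc=[37,55,21,24]
#12 0x35→b13/s5 L1-HIT; vc=[37,55,21,24]
#13 0x55→b21/s5 VC-HIT; vc=[37,55,13,24]
#14 0x36→b13/s5 VC-HIT; vc=[37,55,21,24]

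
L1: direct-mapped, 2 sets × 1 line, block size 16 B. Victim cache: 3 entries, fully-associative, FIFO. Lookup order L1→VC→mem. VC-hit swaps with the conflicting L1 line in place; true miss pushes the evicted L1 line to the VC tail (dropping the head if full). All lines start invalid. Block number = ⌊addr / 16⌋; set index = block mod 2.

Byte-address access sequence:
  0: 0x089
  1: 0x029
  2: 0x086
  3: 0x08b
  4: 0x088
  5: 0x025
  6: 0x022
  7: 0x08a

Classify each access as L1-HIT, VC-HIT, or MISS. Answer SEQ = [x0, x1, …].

0: 0x89 (blk 8, set 0) → MISS  vc=[]
1: 0x29 (blk 2, set 0) → MISS  vc=[8]
2: 0x86 (blk 8, set 0) → VC-HIT  vc=[2]
3: 0x8b (blk 8, set 0) → L1-HIT  vc=[2]
4: 0x88 (blk 8, set 0) → L1-HIT  vc=[2]
5: 0x25 (blk 2, set 0) → VC-HIT  vc=[8]
6: 0x22 (blk 2, set 0) → L1-HIT  vc=[8]
7: 0x8a (blk 8, set 0) → VC-HIT  vc=[2]

SEQ = [MISS, MISS, VC-HIT, L1-HIT, L1-HIT, VC-HIT, L1-HIT, VC-HIT]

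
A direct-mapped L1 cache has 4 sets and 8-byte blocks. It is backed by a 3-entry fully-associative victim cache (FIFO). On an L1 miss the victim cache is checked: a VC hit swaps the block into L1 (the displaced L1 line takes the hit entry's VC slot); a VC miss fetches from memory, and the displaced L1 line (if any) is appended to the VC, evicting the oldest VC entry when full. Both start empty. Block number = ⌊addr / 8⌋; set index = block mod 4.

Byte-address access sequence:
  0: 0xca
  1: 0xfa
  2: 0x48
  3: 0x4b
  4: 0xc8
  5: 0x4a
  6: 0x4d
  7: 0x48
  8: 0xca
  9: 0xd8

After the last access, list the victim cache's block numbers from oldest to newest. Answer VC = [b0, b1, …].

VC = [9, 31]

  [0] addr=0xca blk=25 s=1: MISS | VC []
  [1] addr=0xfa blk=31 s=3: MISS | VC []
  [2] addr=0x48 blk=9 s=1: MISS | VC [25]
  [3] addr=0x4b blk=9 s=1: L1-HIT | VC [25]
  [4] addr=0xc8 blk=25 s=1: VC-HIT | VC [9]
  [5] addr=0x4a blk=9 s=1: VC-HIT | VC [25]
  [6] addr=0x4d blk=9 s=1: L1-HIT | VC [25]
  [7] addr=0x48 blk=9 s=1: L1-HIT | VC [25]
  [8] addr=0xca blk=25 s=1: VC-HIT | VC [9]
  [9] addr=0xd8 blk=27 s=3: MISS | VC [9, 31]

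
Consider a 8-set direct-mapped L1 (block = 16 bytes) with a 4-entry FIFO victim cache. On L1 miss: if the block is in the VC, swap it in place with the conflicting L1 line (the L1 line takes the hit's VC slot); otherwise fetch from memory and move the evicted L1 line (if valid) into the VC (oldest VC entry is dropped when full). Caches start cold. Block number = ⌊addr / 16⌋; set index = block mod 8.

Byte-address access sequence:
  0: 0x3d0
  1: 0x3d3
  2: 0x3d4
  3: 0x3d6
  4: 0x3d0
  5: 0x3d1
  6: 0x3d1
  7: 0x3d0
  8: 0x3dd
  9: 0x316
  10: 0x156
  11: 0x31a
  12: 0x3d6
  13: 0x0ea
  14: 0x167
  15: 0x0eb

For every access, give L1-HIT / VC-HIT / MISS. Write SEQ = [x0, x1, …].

SEQ = [MISS, L1-HIT, L1-HIT, L1-HIT, L1-HIT, L1-HIT, L1-HIT, L1-HIT, L1-HIT, MISS, MISS, L1-HIT, VC-HIT, MISS, MISS, VC-HIT]

  [0] addr=0x3d0 blk=61 s=5: MISS | VC []
  [1] addr=0x3d3 blk=61 s=5: L1-HIT | VC []
  [2] addr=0x3d4 blk=61 s=5: L1-HIT | VC []
  [3] addr=0x3d6 blk=61 s=5: L1-HIT | VC []
  [4] addr=0x3d0 blk=61 s=5: L1-HIT | VC []
  [5] addr=0x3d1 blk=61 s=5: L1-HIT | VC []
  [6] addr=0x3d1 blk=61 s=5: L1-HIT | VC []
  [7] addr=0x3d0 blk=61 s=5: L1-HIT | VC []
  [8] addr=0x3dd blk=61 s=5: L1-HIT | VC []
  [9] addr=0x316 blk=49 s=1: MISS | VC []
  [10] addr=0x156 blk=21 s=5: MISS | VC [61]
  [11] addr=0x31a blk=49 s=1: L1-HIT | VC [61]
  [12] addr=0x3d6 blk=61 s=5: VC-HIT | VC [21]
  [13] addr=0xea blk=14 s=6: MISS | VC [21]
  [14] addr=0x167 blk=22 s=6: MISS | VC [21, 14]
  [15] addr=0xeb blk=14 s=6: VC-HIT | VC [21, 22]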